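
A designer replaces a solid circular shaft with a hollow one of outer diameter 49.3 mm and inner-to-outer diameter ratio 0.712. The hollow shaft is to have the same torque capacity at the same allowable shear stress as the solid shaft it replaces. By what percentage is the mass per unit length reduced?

39.9 %

Equal τ_max and T ⇒ the solid shaft needs d_s³ = d_o³(1−k⁴), so d_s = 49.3·(1−0.712⁴)^(1/3) = 44.65 mm.
Area ratio A_h/A_s = d_o²(1−k²)/d_s² = (1−k²)/(1−k⁴)^(2/3) = 0.6010.
Mass saving = 1 − 0.6010 = 39.9 %.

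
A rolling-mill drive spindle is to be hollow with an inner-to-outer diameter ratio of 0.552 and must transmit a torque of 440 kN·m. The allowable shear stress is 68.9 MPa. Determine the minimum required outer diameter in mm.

330 mm

For a hollow shaft with d_i/d_o = 0.552: τ_max = 16T/(π d_o³ (1−k⁴)), so d_o = [16T/(π τ_allow (1−k⁴))]^(1/3) = [16·440000/(π·6.89×10^7·0.9072)]^(1/3) = 0.3297 m.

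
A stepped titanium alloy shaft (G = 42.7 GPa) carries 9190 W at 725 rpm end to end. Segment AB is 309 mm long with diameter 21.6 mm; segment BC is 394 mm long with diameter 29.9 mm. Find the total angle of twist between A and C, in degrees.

3.16°

ω = 2π·725/60 = 75.92 rad/s, so T = P/ω = 9190 / 75.92 = 121.0 N·m.
J_AB = π(0.0216)⁴/32 = 2.14×10^-8 m⁴; J_BC = π(0.0299)⁴/32 = 7.85×10^-8 m⁴.
θ = (T/G)·Σ L_i/J_i = (121.0/42.7×10⁹)·(0.309/2.14×10^-8 + 0.394/7.85×10^-8) = 0.05522 rad.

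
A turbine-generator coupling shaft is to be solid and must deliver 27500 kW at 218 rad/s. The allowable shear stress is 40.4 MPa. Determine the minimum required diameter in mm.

ω = 218 rad/s, so T = P/ω = 27500×10³ / 218.0 = 126100 N·m.
For a solid shaft τ_max = 16T/(πd³), so d = (16T/(π τ_allow))^(1/3) = (16·126100/(π·4.04×10^7))^(1/3) = 0.2515 m.

251 mm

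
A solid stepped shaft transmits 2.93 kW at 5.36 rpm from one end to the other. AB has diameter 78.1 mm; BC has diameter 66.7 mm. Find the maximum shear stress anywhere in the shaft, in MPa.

ω = 2π·5.36/60 = 0.5613 rad/s, so T = P/ω = 2.93×10³ / 0.5613 = 5220 N·m.
Under the same torque, τ_max = 16T/(πd³) is largest where d is smallest — segment BC (d = 66.7 mm).
τ_max = 16·5220/(π·(0.0667)³) = 8.959×10^7 Pa.

89.6 MPa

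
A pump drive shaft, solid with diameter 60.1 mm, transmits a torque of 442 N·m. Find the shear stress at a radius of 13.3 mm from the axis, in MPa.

4.59 MPa

J = πd⁴/32 = π(0.0601)⁴/32 = 1.281×10^-6 m⁴.
Shear stress varies linearly with radius: τ = T·r/J = 442.0 × 0.0133 / 1.281×10^-6 = 4.590×10^6 Pa.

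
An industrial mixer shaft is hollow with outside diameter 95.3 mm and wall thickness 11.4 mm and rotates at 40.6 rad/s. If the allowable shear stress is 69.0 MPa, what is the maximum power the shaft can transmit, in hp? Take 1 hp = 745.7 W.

J = π(d_o⁴ − d_i⁴)/32 = π(0.0953⁴ − 0.0725⁴)/32 = 5.385×10^-6 m⁴.
T_max = τ_allow·J/r = 6.90×10^7 × 5.385×10^-6 / 0.0476 = 7799 N·m.
ω = 40.6 rad/s, so P_max = T_max·ω = 3.166×10^5 W.

425 hp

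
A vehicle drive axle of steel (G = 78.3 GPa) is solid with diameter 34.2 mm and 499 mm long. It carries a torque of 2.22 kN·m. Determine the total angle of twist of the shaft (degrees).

J = πd⁴/32 = π(0.0342)⁴/32 = 1.343×10^-7 m⁴.
θ = T·L/(G·J) = 2220 × 0.499 / (78.3×10⁹ × 1.343×10^-7) = 0.1053 rad.

6.04°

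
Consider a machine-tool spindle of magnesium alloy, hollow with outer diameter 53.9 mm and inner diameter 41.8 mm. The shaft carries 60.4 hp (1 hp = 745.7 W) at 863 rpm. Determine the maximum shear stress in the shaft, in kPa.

25400 kPa

ω = 2π·863/60 = 90.37 rad/s, so T = P/ω = 60.4×745.7 / 90.37 = 498.4 N·m.
J = π(d_o⁴ − d_i⁴)/32 = π(0.0539⁴ − 0.0418⁴)/32 = 5.289×10^-7 m⁴.
τ_max = T·r/J = 498.4 × 0.0269 / 5.289×10^-7 = 2.539×10^7 Pa.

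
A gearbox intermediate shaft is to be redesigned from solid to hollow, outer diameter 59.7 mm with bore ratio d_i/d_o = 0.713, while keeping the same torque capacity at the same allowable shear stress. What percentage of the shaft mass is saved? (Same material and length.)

Equal τ_max and T ⇒ the solid shaft needs d_s³ = d_o³(1−k⁴), so d_s = 59.7·(1−0.713⁴)^(1/3) = 54.04 mm.
Area ratio A_h/A_s = d_o²(1−k²)/d_s² = (1−k²)/(1−k⁴)^(2/3) = 0.6001.
Mass saving = 1 − 0.6001 = 40.0 %.

40.0 %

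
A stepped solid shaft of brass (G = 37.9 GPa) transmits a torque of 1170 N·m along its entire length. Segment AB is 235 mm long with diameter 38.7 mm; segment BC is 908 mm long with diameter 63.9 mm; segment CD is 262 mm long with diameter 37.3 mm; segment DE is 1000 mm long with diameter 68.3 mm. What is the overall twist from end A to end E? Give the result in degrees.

J_AB = π(0.0387)⁴/32 = 2.20×10^-7 m⁴; J_BC = π(0.0639)⁴/32 = 1.64×10^-6 m⁴; J_CD = π(0.0373)⁴/32 = 1.90×10^-7 m⁴; J_DE = π(0.0683)⁴/32 = 2.14×10^-6 m⁴.
θ = (T/G)·Σ L_i/J_i = (1170/37.9×10⁹)·(0.235/2.20×10^-7 + 0.908/1.64×10^-6 + 0.262/1.90×10^-7 + 1.00/2.14×10^-6) = 0.1071 rad.

6.14°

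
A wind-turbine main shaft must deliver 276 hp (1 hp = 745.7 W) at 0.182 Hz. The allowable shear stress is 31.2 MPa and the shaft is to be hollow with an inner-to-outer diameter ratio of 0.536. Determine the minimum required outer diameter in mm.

ω = 2π·0.182 = 1.144 rad/s, so T = P/ω = 276×745.7 / 1.144 = 180000 N·m.
For a hollow shaft with d_i/d_o = 0.536: τ_max = 16T/(π d_o³ (1−k⁴)), so d_o = [16T/(π τ_allow (1−k⁴))]^(1/3) = [16·180000/(π·3.12×10^7·0.9175)]^(1/3) = 0.3176 m.

318 mm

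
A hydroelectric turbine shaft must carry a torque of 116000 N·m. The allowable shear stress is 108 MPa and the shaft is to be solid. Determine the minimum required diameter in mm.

176 mm

For a solid shaft τ_max = 16T/(πd³), so d = (16T/(π τ_allow))^(1/3) = (16·116000/(π·1.08×10^8))^(1/3) = 0.1762 m.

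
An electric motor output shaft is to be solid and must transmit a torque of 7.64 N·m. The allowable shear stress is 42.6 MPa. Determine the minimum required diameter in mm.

For a solid shaft τ_max = 16T/(πd³), so d = (16T/(π τ_allow))^(1/3) = (16·7.640/(π·4.26×10^7))^(1/3) = 0.009703 m.

9.70 mm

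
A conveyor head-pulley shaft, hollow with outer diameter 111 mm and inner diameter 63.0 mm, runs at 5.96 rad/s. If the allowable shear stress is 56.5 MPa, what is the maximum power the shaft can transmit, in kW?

81.0 kW

J = π(d_o⁴ − d_i⁴)/32 = π(0.111⁴ − 0.0630⁴)/32 = 1.336×10^-5 m⁴.
T_max = τ_allow·J/r = 5.65×10^7 × 1.336×10^-5 / 0.0555 = 13600 N·m.
ω = 5.96 rad/s, so P_max = T_max·ω = 8.104×10^4 W.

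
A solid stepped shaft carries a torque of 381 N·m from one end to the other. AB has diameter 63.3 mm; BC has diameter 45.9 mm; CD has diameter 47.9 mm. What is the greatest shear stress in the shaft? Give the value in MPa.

20.1 MPa

Under the same torque, τ_max = 16T/(πd³) is largest where d is smallest — segment BC (d = 45.9 mm).
τ_max = 16·381.0/(π·(0.0459)³) = 2.007×10^7 Pa.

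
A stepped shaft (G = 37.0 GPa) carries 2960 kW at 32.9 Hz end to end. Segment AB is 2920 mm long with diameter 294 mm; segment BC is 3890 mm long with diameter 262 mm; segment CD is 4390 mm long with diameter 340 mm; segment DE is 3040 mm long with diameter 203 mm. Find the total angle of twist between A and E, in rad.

ω = 2π·32.9 = 206.7 rad/s, so T = P/ω = 2960×10³ / 206.7 = 14320 N·m.
J_AB = π(0.294)⁴/32 = 7.33×10^-4 m⁴; J_BC = π(0.262)⁴/32 = 4.63×10^-4 m⁴; J_CD = π(0.340)⁴/32 = 1.31×10^-3 m⁴; J_DE = π(0.203)⁴/32 = 1.67×10^-4 m⁴.
θ = (T/G)·Σ L_i/J_i = (14320/37.0×10⁹)·(2.92/7.33×10^-4 + 3.89/4.63×10^-4 + 4.39/1.31×10^-3 + 3.04/1.67×10^-4) = 0.01315 rad.

0.0131 rad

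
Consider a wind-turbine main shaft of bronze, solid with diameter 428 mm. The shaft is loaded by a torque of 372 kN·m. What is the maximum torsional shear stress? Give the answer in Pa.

2.42e7 Pa

J = πd⁴/32 = π(0.428)⁴/32 = 3.294×10^-3 m⁴.
τ_max = T·r/J = 372000 × 0.214 / 3.294×10^-3 = 2.416×10^7 Pa.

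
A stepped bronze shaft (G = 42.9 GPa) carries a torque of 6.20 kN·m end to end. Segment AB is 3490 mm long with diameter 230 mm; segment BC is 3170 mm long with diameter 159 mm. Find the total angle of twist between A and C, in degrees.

0.524°

J_AB = π(0.230)⁴/32 = 2.75×10^-4 m⁴; J_BC = π(0.159)⁴/32 = 6.27×10^-5 m⁴.
θ = (T/G)·Σ L_i/J_i = (6200/42.9×10⁹)·(3.49/2.75×10^-4 + 3.17/6.27×10^-5) = 9.137×10^-3 rad.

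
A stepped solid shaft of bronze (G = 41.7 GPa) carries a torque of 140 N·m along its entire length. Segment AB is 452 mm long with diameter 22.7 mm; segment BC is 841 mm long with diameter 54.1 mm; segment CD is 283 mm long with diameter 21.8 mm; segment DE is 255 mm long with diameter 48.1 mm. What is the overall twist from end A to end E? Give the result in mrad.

J_AB = π(0.0227)⁴/32 = 2.61×10^-8 m⁴; J_BC = π(0.0541)⁴/32 = 8.41×10^-7 m⁴; J_CD = π(0.0218)⁴/32 = 2.22×10^-8 m⁴; J_DE = π(0.0481)⁴/32 = 5.26×10^-7 m⁴.
θ = (T/G)·Σ L_i/J_i = (140.0/41.7×10⁹)·(0.452/2.61×10^-8 + 0.841/8.41×10^-7 + 0.283/2.22×10^-8 + 0.255/5.26×10^-7) = 0.1061 rad.

106 mrad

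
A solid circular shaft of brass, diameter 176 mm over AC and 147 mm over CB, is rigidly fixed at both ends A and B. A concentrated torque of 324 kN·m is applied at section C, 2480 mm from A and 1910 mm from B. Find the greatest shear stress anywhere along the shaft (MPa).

Compatibility: T_A·a/J_AC = T_B·b/J_CB with T_A + T_B = T₀.
J_AC = 9.42×10^-5 m⁴, J_CB = 4.58×10^-5 m⁴, so T_A = T₀·(J_AC/a)/((J_AC/a)+(J_CB/b)) = 198500 N·m, T_B = 125500 N·m.
τ in each portion: τ_AC = 1.85×10^8 Pa, τ_CB = 2.01×10^8 Pa; maximum is in CB.
τ_max = T_CB·r/J = 125500·0.0735/4.58×10^-5 = 2.011×10^8 Pa.

201 MPa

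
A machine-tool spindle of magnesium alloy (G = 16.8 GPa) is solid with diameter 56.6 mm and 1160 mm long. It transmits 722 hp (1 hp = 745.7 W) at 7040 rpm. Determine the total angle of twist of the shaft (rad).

0.0500 rad

ω = 2π·7040/60 = 737.2 rad/s, so T = P/ω = 722×745.7 / 737.2 = 730.3 N·m.
J = πd⁴/32 = π(0.0566)⁴/32 = 1.008×10^-6 m⁴.
θ = T·L/(G·J) = 730.3 × 1.16 / (16.8×10⁹ × 1.008×10^-6) = 0.05005 rad.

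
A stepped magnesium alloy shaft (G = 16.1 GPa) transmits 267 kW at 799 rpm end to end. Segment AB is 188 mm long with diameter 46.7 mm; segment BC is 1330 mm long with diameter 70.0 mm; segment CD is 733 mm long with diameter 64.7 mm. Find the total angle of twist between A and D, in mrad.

276 mrad

ω = 2π·799/60 = 83.67 rad/s, so T = P/ω = 267×10³ / 83.67 = 3191 N·m.
J_AB = π(0.0467)⁴/32 = 4.67×10^-7 m⁴; J_BC = π(0.0700)⁴/32 = 2.36×10^-6 m⁴; J_CD = π(0.0647)⁴/32 = 1.72×10^-6 m⁴.
θ = (T/G)·Σ L_i/J_i = (3191/16.1×10⁹)·(0.188/4.67×10^-7 + 1.33/2.36×10^-6 + 0.733/1.72×10^-6) = 0.2761 rad.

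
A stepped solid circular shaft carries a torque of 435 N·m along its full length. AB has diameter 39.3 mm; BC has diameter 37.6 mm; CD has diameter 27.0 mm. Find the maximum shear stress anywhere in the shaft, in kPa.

113000 kPa

Under the same torque, τ_max = 16T/(πd³) is largest where d is smallest — segment CD (d = 27.0 mm).
τ_max = 16·435.0/(π·(0.0270)³) = 1.126×10^8 Pa.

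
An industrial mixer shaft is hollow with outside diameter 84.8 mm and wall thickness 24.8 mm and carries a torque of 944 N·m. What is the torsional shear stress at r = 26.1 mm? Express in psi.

J = π(d_o⁴ − d_i⁴)/32 = π(0.0848⁴ − 0.0352⁴)/32 = 4.926×10^-6 m⁴.
Shear stress varies linearly with radius: τ = T·r/J = 944.0 × 0.0261 / 4.926×10^-6 = 5.002×10^6 Pa.

725 psi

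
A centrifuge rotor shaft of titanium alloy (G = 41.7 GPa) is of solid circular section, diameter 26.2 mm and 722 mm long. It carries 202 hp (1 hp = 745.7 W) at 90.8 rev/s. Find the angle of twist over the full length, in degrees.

5.66°

ω = 2π·90.8 = 570.5 rad/s, so T = P/ω = 202×745.7 / 570.5 = 264.0 N·m.
J = πd⁴/32 = π(0.0262)⁴/32 = 4.626×10^-8 m⁴.
θ = T·L/(G·J) = 264.0 × 0.722 / (41.7×10⁹ × 4.626×10^-8) = 0.09882 rad.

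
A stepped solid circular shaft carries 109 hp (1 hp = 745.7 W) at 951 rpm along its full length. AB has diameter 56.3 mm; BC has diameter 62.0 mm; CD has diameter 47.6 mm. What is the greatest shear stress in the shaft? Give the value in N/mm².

38.5 N/mm²

ω = 2π·951/60 = 99.59 rad/s, so T = P/ω = 109×745.7 / 99.59 = 816.2 N·m.
Under the same torque, τ_max = 16T/(πd³) is largest where d is smallest — segment CD (d = 47.6 mm).
τ_max = 16·816.2/(π·(0.0476)³) = 3.854×10^7 Pa.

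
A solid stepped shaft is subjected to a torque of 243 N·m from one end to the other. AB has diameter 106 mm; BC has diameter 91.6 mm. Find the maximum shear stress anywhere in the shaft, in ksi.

0.234 ksi

Under the same torque, τ_max = 16T/(πd³) is largest where d is smallest — segment BC (d = 91.6 mm).
τ_max = 16·243.0/(π·(0.0916)³) = 1.610×10^6 Pa.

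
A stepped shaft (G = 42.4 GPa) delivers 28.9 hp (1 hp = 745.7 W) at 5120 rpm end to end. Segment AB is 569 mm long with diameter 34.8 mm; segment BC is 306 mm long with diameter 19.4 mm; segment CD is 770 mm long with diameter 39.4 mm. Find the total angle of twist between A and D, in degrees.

ω = 2π·5120/60 = 536.2 rad/s, so T = P/ω = 28.9×745.7 / 536.2 = 40.19 N·m.
J_AB = π(0.0348)⁴/32 = 1.44×10^-7 m⁴; J_BC = π(0.0194)⁴/32 = 1.39×10^-8 m⁴; J_CD = π(0.0394)⁴/32 = 2.37×10^-7 m⁴.
θ = (T/G)·Σ L_i/J_i = (40.19/42.4×10⁹)·(0.569/1.44×10^-7 + 0.306/1.39×10^-8 + 0.770/2.37×10^-7) = 0.02769 rad.

1.59°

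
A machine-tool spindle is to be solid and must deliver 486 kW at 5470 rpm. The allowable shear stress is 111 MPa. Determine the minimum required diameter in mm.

33.9 mm

ω = 2π·5470/60 = 572.8 rad/s, so T = P/ω = 486×10³ / 572.8 = 848.4 N·m.
For a solid shaft τ_max = 16T/(πd³), so d = (16T/(π τ_allow))^(1/3) = (16·848.4/(π·1.11×10^8))^(1/3) = 0.03389 m.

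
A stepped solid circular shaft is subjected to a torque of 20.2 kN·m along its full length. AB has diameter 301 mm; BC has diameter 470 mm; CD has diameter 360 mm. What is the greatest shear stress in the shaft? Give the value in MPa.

Under the same torque, τ_max = 16T/(πd³) is largest where d is smallest — segment AB (d = 301 mm).
τ_max = 16·20200/(π·(0.301)³) = 3.772×10^6 Pa.

3.77 MPa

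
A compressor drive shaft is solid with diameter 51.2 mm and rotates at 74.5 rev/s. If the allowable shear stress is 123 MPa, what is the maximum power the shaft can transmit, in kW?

J = πd⁴/32 = π(0.0512)⁴/32 = 6.747×10^-7 m⁴.
T_max = τ_allow·J/r = 1.23×10^8 × 6.747×10^-7 / 0.0256 = 3241 N·m.
ω = 2π·74.5 = 468.1 rad/s, so P_max = T_max·ω = 1.517×10^6 W.

1520 kW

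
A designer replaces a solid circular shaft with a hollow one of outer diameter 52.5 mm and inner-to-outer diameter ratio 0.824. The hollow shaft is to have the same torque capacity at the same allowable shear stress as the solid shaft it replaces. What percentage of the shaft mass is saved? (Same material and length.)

Equal τ_max and T ⇒ the solid shaft needs d_s³ = d_o³(1−k⁴), so d_s = 52.5·(1−0.824⁴)^(1/3) = 42.73 mm.
Area ratio A_h/A_s = d_o²(1−k²)/d_s² = (1−k²)/(1−k⁴)^(2/3) = 0.4847.
Mass saving = 1 − 0.4847 = 51.5 %.

51.5 %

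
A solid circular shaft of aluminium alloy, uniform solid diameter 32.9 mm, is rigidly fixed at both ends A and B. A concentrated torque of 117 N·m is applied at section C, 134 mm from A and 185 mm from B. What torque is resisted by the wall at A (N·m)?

With uniform GJ and both ends fixed, compatibility θ_AC = θ_CB gives T_A·a = T_B·b, together with T_A + T_B = T₀.
T_A = T₀·b/(a+b) = 117.0·185/319.0 = 67.85 N·m; T_B = 49.15 N·m.

67.9 N·m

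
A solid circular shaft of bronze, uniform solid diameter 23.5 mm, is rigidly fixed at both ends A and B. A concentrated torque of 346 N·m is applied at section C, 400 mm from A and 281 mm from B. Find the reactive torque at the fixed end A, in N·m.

143 N·m

With uniform GJ and both ends fixed, compatibility θ_AC = θ_CB gives T_A·a = T_B·b, together with T_A + T_B = T₀.
T_A = T₀·b/(a+b) = 346.0·281/681.0 = 142.8 N·m; T_B = 203.2 N·m.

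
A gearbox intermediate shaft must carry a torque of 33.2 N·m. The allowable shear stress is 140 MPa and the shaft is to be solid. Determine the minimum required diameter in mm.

10.6 mm

For a solid shaft τ_max = 16T/(πd³), so d = (16T/(π τ_allow))^(1/3) = (16·33.20/(π·1.40×10^8))^(1/3) = 0.01065 m.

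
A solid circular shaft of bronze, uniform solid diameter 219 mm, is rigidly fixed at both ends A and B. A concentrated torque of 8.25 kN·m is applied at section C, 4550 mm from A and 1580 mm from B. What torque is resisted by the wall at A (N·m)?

With uniform GJ and both ends fixed, compatibility θ_AC = θ_CB gives T_A·a = T_B·b, together with T_A + T_B = T₀.
T_A = T₀·b/(a+b) = 8250·1580/6130 = 2126 N·m; T_B = 6124 N·m.

2130 N·m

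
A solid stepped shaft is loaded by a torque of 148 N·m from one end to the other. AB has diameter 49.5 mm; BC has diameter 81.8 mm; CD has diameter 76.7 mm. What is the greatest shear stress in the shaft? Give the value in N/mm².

Under the same torque, τ_max = 16T/(πd³) is largest where d is smallest — segment AB (d = 49.5 mm).
τ_max = 16·148.0/(π·(0.0495)³) = 6.215×10^6 Pa.

6.21 N/mm²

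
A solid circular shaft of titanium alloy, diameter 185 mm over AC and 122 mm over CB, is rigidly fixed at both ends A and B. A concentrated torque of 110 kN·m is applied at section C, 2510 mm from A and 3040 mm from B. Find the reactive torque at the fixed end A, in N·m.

Compatibility: T_A·a/J_AC = T_B·b/J_CB with T_A + T_B = T₀.
J_AC = 1.15×10^-4 m⁴, J_CB = 2.17×10^-5 m⁴, so T_A = T₀·(J_AC/a)/((J_AC/a)+(J_CB/b)) = 95140 N·m, T_B = 14860 N·m.

95100 N·m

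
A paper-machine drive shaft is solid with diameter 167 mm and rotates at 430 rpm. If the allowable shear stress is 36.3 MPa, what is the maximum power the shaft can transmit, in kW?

1490 kW

J = πd⁴/32 = π(0.167)⁴/32 = 7.636×10^-5 m⁴.
T_max = τ_allow·J/r = 3.63×10^7 × 7.636×10^-5 / 0.0835 = 33200 N·m.
ω = 2π·430/60 = 45.03 rad/s, so P_max = T_max·ω = 1.495×10^6 W.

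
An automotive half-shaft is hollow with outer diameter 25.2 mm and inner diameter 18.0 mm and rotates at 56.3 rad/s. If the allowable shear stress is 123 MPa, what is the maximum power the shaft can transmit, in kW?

J = π(d_o⁴ − d_i⁴)/32 = π(0.0252⁴ − 0.0180⁴)/32 = 2.929×10^-8 m⁴.
T_max = τ_allow·J/r = 1.23×10^8 × 2.929×10^-8 / 0.0126 = 285.9 N·m.
ω = 56.3 rad/s, so P_max = T_max·ω = 1.610×10^4 W.

16.1 kW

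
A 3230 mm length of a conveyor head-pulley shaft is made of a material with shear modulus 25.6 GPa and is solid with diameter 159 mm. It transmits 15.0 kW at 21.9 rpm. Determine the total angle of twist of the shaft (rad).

0.0132 rad

ω = 2π·21.9/60 = 2.293 rad/s, so T = P/ω = 15.0×10³ / 2.293 = 6541 N·m.
J = πd⁴/32 = π(0.159)⁴/32 = 6.275×10^-5 m⁴.
θ = T·L/(G·J) = 6541 × 3.23 / (25.6×10⁹ × 6.275×10^-5) = 0.01315 rad.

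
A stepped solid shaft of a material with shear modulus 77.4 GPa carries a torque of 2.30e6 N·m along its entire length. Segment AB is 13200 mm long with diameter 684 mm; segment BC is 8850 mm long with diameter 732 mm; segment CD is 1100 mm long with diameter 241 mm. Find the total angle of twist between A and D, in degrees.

J_AB = π(0.684)⁴/32 = 0.0215 m⁴; J_BC = π(0.732)⁴/32 = 0.0282 m⁴; J_CD = π(0.241)⁴/32 = 3.31×10^-4 m⁴.
θ = (T/G)·Σ L_i/J_i = (2.300e6/77.4×10⁹)·(13.2/0.0215 + 8.85/0.0282 + 1.10/3.31×10^-4) = 0.1263 rad.

7.24°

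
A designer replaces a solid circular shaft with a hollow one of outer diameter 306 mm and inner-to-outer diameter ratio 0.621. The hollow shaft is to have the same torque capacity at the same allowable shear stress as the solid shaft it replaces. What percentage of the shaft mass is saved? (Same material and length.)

31.6 %

Equal τ_max and T ⇒ the solid shaft needs d_s³ = d_o³(1−k⁴), so d_s = 306·(1−0.621⁴)^(1/3) = 290.0 mm.
Area ratio A_h/A_s = d_o²(1−k²)/d_s² = (1−k²)/(1−k⁴)^(2/3) = 0.6840.
Mass saving = 1 − 0.6840 = 31.6 %.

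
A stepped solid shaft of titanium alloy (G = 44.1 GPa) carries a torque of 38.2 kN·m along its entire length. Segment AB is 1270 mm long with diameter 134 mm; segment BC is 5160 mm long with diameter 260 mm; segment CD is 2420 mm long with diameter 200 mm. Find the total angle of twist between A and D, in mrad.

J_AB = π(0.134)⁴/32 = 3.17×10^-5 m⁴; J_BC = π(0.260)⁴/32 = 4.49×10^-4 m⁴; J_CD = π(0.200)⁴/32 = 1.57×10^-4 m⁴.
θ = (T/G)·Σ L_i/J_i = (38200/44.1×10⁹)·(1.27/3.17×10^-5 + 5.16/4.49×10^-4 + 2.42/1.57×10^-4) = 0.05806 rad.

58.1 mrad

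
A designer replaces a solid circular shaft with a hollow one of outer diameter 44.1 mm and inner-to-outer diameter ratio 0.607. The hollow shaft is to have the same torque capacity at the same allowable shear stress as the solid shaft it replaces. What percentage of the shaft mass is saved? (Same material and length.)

30.4 %

Equal τ_max and T ⇒ the solid shaft needs d_s³ = d_o³(1−k⁴), so d_s = 44.1·(1−0.607⁴)^(1/3) = 42.01 mm.
Area ratio A_h/A_s = d_o²(1−k²)/d_s² = (1−k²)/(1−k⁴)^(2/3) = 0.6961.
Mass saving = 1 − 0.6961 = 30.4 %.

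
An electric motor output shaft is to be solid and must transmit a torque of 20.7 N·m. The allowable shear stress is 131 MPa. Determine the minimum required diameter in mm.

For a solid shaft τ_max = 16T/(πd³), so d = (16T/(π τ_allow))^(1/3) = (16·20.70/(π·1.31×10^8))^(1/3) = 0.009302 m.

9.30 mm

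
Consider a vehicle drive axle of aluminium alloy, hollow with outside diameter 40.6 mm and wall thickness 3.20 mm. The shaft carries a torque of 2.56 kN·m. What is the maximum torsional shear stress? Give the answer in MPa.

J = π(d_o⁴ − d_i⁴)/32 = π(0.0406⁴ − 0.0342⁴)/32 = 1.324×10^-7 m⁴.
τ_max = T·r/J = 2560 × 0.0203 / 1.324×10^-7 = 3.924×10^8 Pa.

392 MPa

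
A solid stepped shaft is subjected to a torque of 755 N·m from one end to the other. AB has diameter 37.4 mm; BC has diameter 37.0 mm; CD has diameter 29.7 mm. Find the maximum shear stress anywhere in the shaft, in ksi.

21.3 ksi

Under the same torque, τ_max = 16T/(πd³) is largest where d is smallest — segment CD (d = 29.7 mm).
τ_max = 16·755.0/(π·(0.0297)³) = 1.468×10^8 Pa.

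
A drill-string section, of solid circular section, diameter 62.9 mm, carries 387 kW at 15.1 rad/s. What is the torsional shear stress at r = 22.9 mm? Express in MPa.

ω = 15.1 rad/s, so T = P/ω = 387×10³ / 15.10 = 25630 N·m.
J = πd⁴/32 = π(0.0629)⁴/32 = 1.537×10^-6 m⁴.
Shear stress varies linearly with radius: τ = T·r/J = 25630 × 0.0229 / 1.537×10^-6 = 3.819×10^8 Pa.

382 MPa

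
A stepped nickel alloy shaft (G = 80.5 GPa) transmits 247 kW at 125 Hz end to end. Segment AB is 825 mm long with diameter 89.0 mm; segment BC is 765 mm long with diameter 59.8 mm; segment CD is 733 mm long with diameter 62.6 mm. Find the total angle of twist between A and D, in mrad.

4.80 mrad

ω = 2π·125 = 785.4 rad/s, so T = P/ω = 247×10³ / 785.4 = 314.5 N·m.
J_AB = π(0.0890)⁴/32 = 6.16×10^-6 m⁴; J_BC = π(0.0598)⁴/32 = 1.26×10^-6 m⁴; J_CD = π(0.0626)⁴/32 = 1.51×10^-6 m⁴.
θ = (T/G)·Σ L_i/J_i = (314.5/80.5×10⁹)·(0.825/6.16×10^-6 + 0.765/1.26×10^-6 + 0.733/1.51×10^-6) = 4.803×10^-3 rad.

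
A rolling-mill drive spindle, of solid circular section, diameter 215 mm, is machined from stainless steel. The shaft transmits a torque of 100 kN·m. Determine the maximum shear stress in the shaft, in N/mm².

J = πd⁴/32 = π(0.215)⁴/32 = 2.098×10^-4 m⁴.
τ_max = T·r/J = 100000 × 0.107 / 2.098×10^-4 = 5.125×10^7 Pa.

51.2 N/mm²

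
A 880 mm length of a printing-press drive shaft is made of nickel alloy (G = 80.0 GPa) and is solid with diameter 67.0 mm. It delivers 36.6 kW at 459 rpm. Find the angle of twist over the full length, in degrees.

0.243°

ω = 2π·459/60 = 48.07 rad/s, so T = P/ω = 36.6×10³ / 48.07 = 761.4 N·m.
J = πd⁴/32 = π(0.0670)⁴/32 = 1.978×10^-6 m⁴.
θ = T·L/(G·J) = 761.4 × 0.880 / (80.0×10⁹ × 1.978×10^-6) = 4.234×10^-3 rad.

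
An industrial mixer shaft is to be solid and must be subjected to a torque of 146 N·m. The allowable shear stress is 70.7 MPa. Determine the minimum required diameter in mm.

For a solid shaft τ_max = 16T/(πd³), so d = (16T/(π τ_allow))^(1/3) = (16·146.0/(π·7.07×10^7))^(1/3) = 0.02191 m.

21.9 mm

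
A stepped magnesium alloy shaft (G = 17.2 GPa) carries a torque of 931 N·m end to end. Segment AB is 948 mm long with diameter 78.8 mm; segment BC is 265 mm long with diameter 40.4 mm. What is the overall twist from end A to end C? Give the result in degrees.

J_AB = π(0.0788)⁴/32 = 3.79×10^-6 m⁴; J_BC = π(0.0404)⁴/32 = 2.62×10^-7 m⁴.
θ = (T/G)·Σ L_i/J_i = (931.0/17.2×10⁹)·(0.948/3.79×10^-6 + 0.265/2.62×10^-7) = 0.06840 rad.

3.92°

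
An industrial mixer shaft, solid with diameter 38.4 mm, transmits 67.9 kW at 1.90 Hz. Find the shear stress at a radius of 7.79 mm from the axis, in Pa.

ω = 2π·1.90 = 11.94 rad/s, so T = P/ω = 67.9×10³ / 11.94 = 5688 N·m.
J = πd⁴/32 = π(0.0384)⁴/32 = 2.135×10^-7 m⁴.
Shear stress varies linearly with radius: τ = T·r/J = 5688 × 0.00779 / 2.135×10^-7 = 2.076×10^8 Pa.

2.08e8 Pa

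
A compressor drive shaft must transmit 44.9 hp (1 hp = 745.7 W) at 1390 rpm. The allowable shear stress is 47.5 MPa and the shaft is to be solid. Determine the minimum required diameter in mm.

ω = 2π·1390/60 = 145.6 rad/s, so T = P/ω = 44.9×745.7 / 145.6 = 230.0 N·m.
For a solid shaft τ_max = 16T/(πd³), so d = (16T/(π τ_allow))^(1/3) = (16·230.0/(π·4.75×10^7))^(1/3) = 0.02911 m.

29.1 mm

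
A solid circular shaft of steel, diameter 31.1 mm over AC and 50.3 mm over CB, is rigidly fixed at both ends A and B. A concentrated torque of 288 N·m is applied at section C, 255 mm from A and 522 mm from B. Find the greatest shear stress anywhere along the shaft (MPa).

Compatibility: T_A·a/J_AC = T_B·b/J_CB with T_A + T_B = T₀.
J_AC = 9.18×10^-8 m⁴, J_CB = 6.28×10^-7 m⁴, so T_A = T₀·(J_AC/a)/((J_AC/a)+(J_CB/b)) = 66.32 N·m, T_B = 221.7 N·m.
τ in each portion: τ_AC = 1.12×10^7 Pa, τ_CB = 8.87×10^6 Pa; maximum is in AC.
τ_max = T_AC·r/J = 66.32·0.0156/9.18×10^-8 = 1.123×10^7 Pa.

11.2 MPa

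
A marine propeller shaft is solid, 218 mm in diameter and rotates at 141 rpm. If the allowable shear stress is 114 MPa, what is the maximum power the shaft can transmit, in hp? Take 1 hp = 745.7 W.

J = πd⁴/32 = π(0.218)⁴/32 = 2.217×10^-4 m⁴.
T_max = τ_allow·J/r = 1.14×10^8 × 2.217×10^-4 / 0.109 = 231900 N·m.
ω = 2π·141/60 = 14.77 rad/s, so P_max = T_max·ω = 3.424×10^6 W.

4590 hp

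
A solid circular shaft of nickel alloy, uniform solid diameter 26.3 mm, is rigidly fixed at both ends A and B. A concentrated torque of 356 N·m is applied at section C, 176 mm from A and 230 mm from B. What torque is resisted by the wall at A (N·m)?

With uniform GJ and both ends fixed, compatibility θ_AC = θ_CB gives T_A·a = T_B·b, together with T_A + T_B = T₀.
T_A = T₀·b/(a+b) = 356.0·230/406.0 = 201.7 N·m; T_B = 154.3 N·m.

202 N·m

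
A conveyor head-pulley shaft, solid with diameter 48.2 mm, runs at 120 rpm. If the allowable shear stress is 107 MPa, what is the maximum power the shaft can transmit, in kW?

29.6 kW

J = πd⁴/32 = π(0.0482)⁴/32 = 5.299×10^-7 m⁴.
T_max = τ_allow·J/r = 1.07×10^8 × 5.299×10^-7 / 0.0241 = 2353 N·m.
ω = 2π·120/60 = 12.57 rad/s, so P_max = T_max·ω = 2.956×10^4 W.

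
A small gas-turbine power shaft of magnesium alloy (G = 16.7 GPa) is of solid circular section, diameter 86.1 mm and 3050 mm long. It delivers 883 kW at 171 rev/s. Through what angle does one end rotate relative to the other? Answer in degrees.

ω = 2π·171 = 1074 rad/s, so T = P/ω = 883×10³ / 1074 = 821.8 N·m.
J = πd⁴/32 = π(0.0861)⁴/32 = 5.395×10^-6 m⁴.
θ = T·L/(G·J) = 821.8 × 3.05 / (16.7×10⁹ × 5.395×10^-6) = 0.02782 rad.

1.59°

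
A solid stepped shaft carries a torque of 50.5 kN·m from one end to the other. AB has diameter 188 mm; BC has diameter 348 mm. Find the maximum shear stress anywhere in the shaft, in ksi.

Under the same torque, τ_max = 16T/(πd³) is largest where d is smallest — segment AB (d = 188 mm).
τ_max = 16·50500/(π·(0.188)³) = 3.871×10^7 Pa.

5.61 ksi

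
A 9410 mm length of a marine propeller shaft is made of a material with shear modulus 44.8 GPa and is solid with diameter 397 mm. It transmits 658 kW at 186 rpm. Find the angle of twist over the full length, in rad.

ω = 2π·186/60 = 19.48 rad/s, so T = P/ω = 658×10³ / 19.48 = 33780 N·m.
J = πd⁴/32 = π(0.397)⁴/32 = 2.439×10^-3 m⁴.
θ = T·L/(G·J) = 33780 × 9.41 / (44.8×10⁹ × 2.439×10^-3) = 2.910×10^-3 rad.

0.00291 rad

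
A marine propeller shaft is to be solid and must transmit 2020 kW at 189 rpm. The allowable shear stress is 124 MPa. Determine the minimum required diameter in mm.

161 mm

ω = 2π·189/60 = 19.79 rad/s, so T = P/ω = 2020×10³ / 19.79 = 102100 N·m.
For a solid shaft τ_max = 16T/(πd³), so d = (16T/(π τ_allow))^(1/3) = (16·102100/(π·1.24×10^8))^(1/3) = 0.1612 m.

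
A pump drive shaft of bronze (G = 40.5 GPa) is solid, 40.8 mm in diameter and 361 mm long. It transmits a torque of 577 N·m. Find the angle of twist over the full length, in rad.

0.0189 rad

J = πd⁴/32 = π(0.0408)⁴/32 = 2.720×10^-7 m⁴.
θ = T·L/(G·J) = 577.0 × 0.361 / (40.5×10⁹ × 2.720×10^-7) = 0.01891 rad.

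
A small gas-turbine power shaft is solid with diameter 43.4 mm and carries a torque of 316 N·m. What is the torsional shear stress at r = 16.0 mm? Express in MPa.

14.5 MPa

J = πd⁴/32 = π(0.0434)⁴/32 = 3.483×10^-7 m⁴.
Shear stress varies linearly with radius: τ = T·r/J = 316.0 × 0.0160 / 3.483×10^-7 = 1.452×10^7 Pa.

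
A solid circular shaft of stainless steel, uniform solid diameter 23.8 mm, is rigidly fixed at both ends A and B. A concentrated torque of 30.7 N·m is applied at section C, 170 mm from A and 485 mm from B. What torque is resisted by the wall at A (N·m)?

22.7 N·m

With uniform GJ and both ends fixed, compatibility θ_AC = θ_CB gives T_A·a = T_B·b, together with T_A + T_B = T₀.
T_A = T₀·b/(a+b) = 30.70·485/655.0 = 22.73 N·m; T_B = 7.968 N·m.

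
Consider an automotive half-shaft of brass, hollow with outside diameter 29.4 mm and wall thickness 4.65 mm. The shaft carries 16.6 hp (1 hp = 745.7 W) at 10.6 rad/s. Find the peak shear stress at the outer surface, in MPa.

ω = 10.6 rad/s, so T = P/ω = 16.6×745.7 / 10.60 = 1168 N·m.
J = π(d_o⁴ − d_i⁴)/32 = π(0.0294⁴ − 0.0201⁴)/32 = 5.732×10^-8 m⁴.
τ_max = T·r/J = 1168 × 0.0147 / 5.732×10^-8 = 2.995×10^8 Pa.

299 MPa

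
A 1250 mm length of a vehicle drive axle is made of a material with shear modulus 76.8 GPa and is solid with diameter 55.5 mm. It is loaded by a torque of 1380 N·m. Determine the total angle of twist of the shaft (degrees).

J = πd⁴/32 = π(0.0555)⁴/32 = 9.315×10^-7 m⁴.
θ = T·L/(G·J) = 1380 × 1.25 / (76.8×10⁹ × 9.315×10^-7) = 0.02411 rad.

1.38°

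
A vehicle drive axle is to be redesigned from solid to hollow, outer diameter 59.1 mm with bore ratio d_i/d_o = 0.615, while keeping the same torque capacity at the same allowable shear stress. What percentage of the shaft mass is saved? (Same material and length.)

Equal τ_max and T ⇒ the solid shaft needs d_s³ = d_o³(1−k⁴), so d_s = 59.1·(1−0.615⁴)^(1/3) = 56.14 mm.
Area ratio A_h/A_s = d_o²(1−k²)/d_s² = (1−k²)/(1−k⁴)^(2/3) = 0.6892.
Mass saving = 1 − 0.6892 = 31.1 %.

31.1 %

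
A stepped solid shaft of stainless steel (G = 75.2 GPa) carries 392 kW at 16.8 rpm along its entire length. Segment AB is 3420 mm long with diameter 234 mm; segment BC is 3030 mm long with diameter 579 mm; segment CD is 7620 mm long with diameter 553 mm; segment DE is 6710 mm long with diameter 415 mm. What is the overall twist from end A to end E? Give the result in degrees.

ω = 2π·16.8/60 = 1.759 rad/s, so T = P/ω = 392×10³ / 1.759 = 222800 N·m.
J_AB = π(0.234)⁴/32 = 2.94×10^-4 m⁴; J_BC = π(0.579)⁴/32 = 0.0110 m⁴; J_CD = π(0.553)⁴/32 = 9.18×10^-3 m⁴; J_DE = π(0.415)⁴/32 = 2.91×10^-3 m⁴.
θ = (T/G)·Σ L_i/J_i = (222800/75.2×10⁹)·(3.42/2.94×10^-4 + 3.03/0.0110 + 7.62/9.18×10^-3 + 6.71/2.91×10^-3) = 0.04453 rad.

2.55°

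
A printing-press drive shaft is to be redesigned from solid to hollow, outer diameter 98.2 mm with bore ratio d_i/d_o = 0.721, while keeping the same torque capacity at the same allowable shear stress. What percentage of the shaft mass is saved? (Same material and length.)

Equal τ_max and T ⇒ the solid shaft needs d_s³ = d_o³(1−k⁴), so d_s = 98.2·(1−0.721⁴)^(1/3) = 88.41 mm.
Area ratio A_h/A_s = d_o²(1−k²)/d_s² = (1−k²)/(1−k⁴)^(2/3) = 0.5924.
Mass saving = 1 − 0.5924 = 40.8 %.

40.8 %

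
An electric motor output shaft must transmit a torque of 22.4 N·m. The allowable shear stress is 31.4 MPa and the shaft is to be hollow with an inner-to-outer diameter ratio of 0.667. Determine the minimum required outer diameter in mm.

16.5 mm

For a hollow shaft with d_i/d_o = 0.667: τ_max = 16T/(π d_o³ (1−k⁴)), so d_o = [16T/(π τ_allow (1−k⁴))]^(1/3) = [16·22.40/(π·3.14×10^7·0.8021)]^(1/3) = 0.01655 m.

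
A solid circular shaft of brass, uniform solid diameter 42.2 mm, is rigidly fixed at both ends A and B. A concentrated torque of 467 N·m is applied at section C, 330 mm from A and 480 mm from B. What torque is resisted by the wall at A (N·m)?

With uniform GJ and both ends fixed, compatibility θ_AC = θ_CB gives T_A·a = T_B·b, together with T_A + T_B = T₀.
T_A = T₀·b/(a+b) = 467.0·480/810.0 = 276.7 N·m; T_B = 190.3 N·m.

277 N·m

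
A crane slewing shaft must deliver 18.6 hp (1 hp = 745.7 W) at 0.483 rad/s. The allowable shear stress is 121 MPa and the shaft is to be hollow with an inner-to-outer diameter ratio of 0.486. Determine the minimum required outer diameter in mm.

ω = 0.483 rad/s, so T = P/ω = 18.6×745.7 / 0.4830 = 28720 N·m.
For a hollow shaft with d_i/d_o = 0.486: τ_max = 16T/(π d_o³ (1−k⁴)), so d_o = [16T/(π τ_allow (1−k⁴))]^(1/3) = [16·28720/(π·1.21×10^8·0.9442)]^(1/3) = 0.1086 m.

109 mm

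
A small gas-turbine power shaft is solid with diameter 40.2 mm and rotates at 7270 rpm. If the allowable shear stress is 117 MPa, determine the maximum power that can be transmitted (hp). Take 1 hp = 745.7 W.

J = πd⁴/32 = π(0.0402)⁴/32 = 2.564×10^-7 m⁴.
T_max = τ_allow·J/r = 1.17×10^8 × 2.564×10^-7 / 0.0201 = 1492 N·m.
ω = 2π·7270/60 = 761.3 rad/s, so P_max = T_max·ω = 1.136×10^6 W.

1520 hp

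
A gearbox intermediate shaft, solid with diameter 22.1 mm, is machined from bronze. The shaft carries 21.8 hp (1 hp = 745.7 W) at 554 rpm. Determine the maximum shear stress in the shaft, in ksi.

ω = 2π·554/60 = 58.01 rad/s, so T = P/ω = 21.8×745.7 / 58.01 = 280.2 N·m.
J = πd⁴/32 = π(0.0221)⁴/32 = 2.342×10^-8 m⁴.
τ_max = T·r/J = 280.2 × 0.0111 / 2.342×10^-8 = 1.322×10^8 Pa.

19.2 ksi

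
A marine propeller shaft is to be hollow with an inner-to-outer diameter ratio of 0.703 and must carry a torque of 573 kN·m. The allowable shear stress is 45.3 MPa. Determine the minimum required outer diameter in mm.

440 mm

For a hollow shaft with d_i/d_o = 0.703: τ_max = 16T/(π d_o³ (1−k⁴)), so d_o = [16T/(π τ_allow (1−k⁴))]^(1/3) = [16·573000/(π·4.53×10^7·0.7558)]^(1/3) = 0.4401 m.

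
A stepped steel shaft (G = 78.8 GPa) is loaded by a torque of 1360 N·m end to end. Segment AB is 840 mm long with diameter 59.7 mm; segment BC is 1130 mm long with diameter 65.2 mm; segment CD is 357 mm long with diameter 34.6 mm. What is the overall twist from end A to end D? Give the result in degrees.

J_AB = π(0.0597)⁴/32 = 1.25×10^-6 m⁴; J_BC = π(0.0652)⁴/32 = 1.77×10^-6 m⁴; J_CD = π(0.0346)⁴/32 = 1.41×10^-7 m⁴.
θ = (T/G)·Σ L_i/J_i = (1360/78.8×10⁹)·(0.840/1.25×10^-6 + 1.13/1.77×10^-6 + 0.357/1.41×10^-7) = 0.06641 rad.

3.80°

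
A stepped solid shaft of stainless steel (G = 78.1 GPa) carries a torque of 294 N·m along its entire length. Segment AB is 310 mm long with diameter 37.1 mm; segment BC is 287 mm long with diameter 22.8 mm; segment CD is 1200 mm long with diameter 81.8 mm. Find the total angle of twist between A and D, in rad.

0.0480 rad

J_AB = π(0.0371)⁴/32 = 1.86×10^-7 m⁴; J_BC = π(0.0228)⁴/32 = 2.65×10^-8 m⁴; J_CD = π(0.0818)⁴/32 = 4.40×10^-6 m⁴.
θ = (T/G)·Σ L_i/J_i = (294.0/78.1×10⁹)·(0.310/1.86×10^-7 + 0.287/2.65×10^-8 + 1.20/4.40×10^-6) = 0.04802 rad.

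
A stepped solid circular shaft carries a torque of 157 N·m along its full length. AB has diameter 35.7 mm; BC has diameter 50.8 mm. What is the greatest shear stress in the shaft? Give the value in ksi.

2.55 ksi

Under the same torque, τ_max = 16T/(πd³) is largest where d is smallest — segment AB (d = 35.7 mm).
τ_max = 16·157.0/(π·(0.0357)³) = 1.757×10^7 Pa.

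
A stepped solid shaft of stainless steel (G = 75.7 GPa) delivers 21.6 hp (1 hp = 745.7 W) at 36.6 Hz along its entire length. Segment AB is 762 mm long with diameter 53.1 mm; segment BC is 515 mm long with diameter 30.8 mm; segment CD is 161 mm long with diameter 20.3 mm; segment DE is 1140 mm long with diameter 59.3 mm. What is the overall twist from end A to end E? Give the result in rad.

ω = 2π·36.6 = 230.0 rad/s, so T = P/ω = 21.6×745.7 / 230.0 = 70.04 N·m.
J_AB = π(0.0531)⁴/32 = 7.81×10^-7 m⁴; J_BC = π(0.0308)⁴/32 = 8.83×10^-8 m⁴; J_CD = π(0.0203)⁴/32 = 1.67×10^-8 m⁴; J_DE = π(0.0593)⁴/32 = 1.21×10^-6 m⁴.
θ = (T/G)·Σ L_i/J_i = (70.04/75.7×10⁹)·(0.762/7.81×10^-7 + 0.515/8.83×10^-8 + 0.161/1.67×10^-8 + 1.14/1.21×10^-6) = 0.01610 rad.

0.0161 rad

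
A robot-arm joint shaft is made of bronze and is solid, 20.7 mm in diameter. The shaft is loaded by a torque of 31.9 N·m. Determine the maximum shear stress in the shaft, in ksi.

J = πd⁴/32 = π(0.0207)⁴/32 = 1.803×10^-8 m⁴.
τ_max = T·r/J = 31.90 × 0.0103 / 1.803×10^-8 = 1.832×10^7 Pa.

2.66 ksi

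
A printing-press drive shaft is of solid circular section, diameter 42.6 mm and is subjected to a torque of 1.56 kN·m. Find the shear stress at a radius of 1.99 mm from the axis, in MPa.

J = πd⁴/32 = π(0.0426)⁴/32 = 3.233×10^-7 m⁴.
Shear stress varies linearly with radius: τ = T·r/J = 1560 × 0.00199 / 3.233×10^-7 = 9.602×10^6 Pa.

9.60 MPa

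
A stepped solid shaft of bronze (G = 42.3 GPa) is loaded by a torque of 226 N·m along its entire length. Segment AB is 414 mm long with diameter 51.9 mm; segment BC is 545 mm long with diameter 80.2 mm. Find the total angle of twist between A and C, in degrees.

J_AB = π(0.0519)⁴/32 = 7.12×10^-7 m⁴; J_BC = π(0.0802)⁴/32 = 4.06×10^-6 m⁴.
θ = (T/G)·Σ L_i/J_i = (226.0/42.3×10⁹)·(0.414/7.12×10^-7 + 0.545/4.06×10^-6) = 3.822×10^-3 rad.

0.219°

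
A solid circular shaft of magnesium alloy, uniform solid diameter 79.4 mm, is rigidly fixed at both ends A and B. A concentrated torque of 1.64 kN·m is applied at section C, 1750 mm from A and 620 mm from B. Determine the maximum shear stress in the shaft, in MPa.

12.3 MPa

With uniform GJ and both ends fixed, compatibility θ_AC = θ_CB gives T_A·a = T_B·b, together with T_A + T_B = T₀.
T_A = T₀·b/(a+b) = 1640·620/2370 = 429.0 N·m; T_B = 1211 N·m.
τ in each portion: τ_AC = 4.37×10^6 Pa, τ_CB = 1.23×10^7 Pa; maximum is in CB.
τ_max = T_CB·r/J = 1211·0.0397/3.90×10^-6 = 1.232×10^7 Pa.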